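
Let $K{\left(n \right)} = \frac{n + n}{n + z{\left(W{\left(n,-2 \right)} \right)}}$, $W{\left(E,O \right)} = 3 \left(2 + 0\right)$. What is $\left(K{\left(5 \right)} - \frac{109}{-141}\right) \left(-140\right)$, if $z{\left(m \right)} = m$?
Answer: $- \frac{365260}{1551} \approx -235.5$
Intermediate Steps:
$W{\left(E,O \right)} = 6$ ($W{\left(E,O \right)} = 3 \cdot 2 = 6$)
$K{\left(n \right)} = \frac{2 n}{6 + n}$ ($K{\left(n \right)} = \frac{n + n}{n + 6} = \frac{2 n}{6 + n}$)
$\left(K{\left(5 \right)} - \frac{109}{-141}\right) \left(-140\right) = \left(2 \cdot 5 \frac{1}{6 + 5} - \frac{109}{-141}\right) \left(-140\right) = \left(2 \cdot 5 \cdot \frac{1}{11} - - \frac{109}{141}\right) \left(-140\right) = \left(2 \cdot 5 \cdot \frac{1}{11} + \frac{109}{141}\right) \left(-140\right) = \left(\frac{10}{11} + \frac{109}{141}\right) \left(-140\right) = \frac{2609}{1551} \left(-140\right) = - \frac{365260}{1551}$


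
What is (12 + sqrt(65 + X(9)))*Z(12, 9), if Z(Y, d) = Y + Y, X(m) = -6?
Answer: 288 + 24*sqrt(59) ≈ 472.35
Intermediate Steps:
Z(Y, d) = 2*Y
(12 + sqrt(65 + X(9)))*Z(12, 9) = (12 + sqrt(65 - 6))*(2*12) = (12 + sqrt(59))*24 = 288 + 24*sqrt(59)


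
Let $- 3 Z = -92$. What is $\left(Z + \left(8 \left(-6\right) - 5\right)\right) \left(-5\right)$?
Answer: $\frac{335}{3} \approx 111.67$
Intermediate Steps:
$Z = \frac{92}{3}$ ($Z = \left(- \frac{1}{3}\right) \left(-92\right) = \frac{92}{3} \approx 30.667$)
$\left(Z + \left(8 \left(-6\right) - 5\right)\right) \left(-5\right) = \left(\frac{92}{3} + \left(8 \left(-6\right) - 5\right)\right) \left(-5\right) = \left(\frac{92}{3} - 53\right) \left(-5\right) = \left(- \frac{67}{3}\right) \left(-5\right) = \frac{335}{3}$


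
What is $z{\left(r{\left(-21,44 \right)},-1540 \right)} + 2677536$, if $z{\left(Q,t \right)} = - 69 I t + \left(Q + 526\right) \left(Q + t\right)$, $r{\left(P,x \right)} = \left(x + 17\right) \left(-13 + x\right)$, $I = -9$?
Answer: $2569563$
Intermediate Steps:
$r{\left(P,x \right)} = \left(-13 + x\right) \left(17 + x\right)$ ($r{\left(P,x \right)} = \left(17 + x\right) \left(-13 + x\right) = \left(-13 + x\right) \left(17 + x\right)$)
$z{\left(Q,t \right)} = 621 t + \left(526 + Q\right) \left(Q + t\right)$ ($z{\left(Q,t \right)} = \left(-69\right) \left(-9\right) t + \left(Q + 526\right) \left(Q + t\right) = 621 t + \left(526 + Q\right) \left(Q + t\right)$)
$z{\left(r{\left(-21,44 \right)},-1540 \right)} + 2677536 = \left(\left(-221 + 44^{2} + 4 \cdot 44\right)^{2} + 526 \left(-221 + 44^{2} + 4 \cdot 44\right) + 1147 \left(-1540\right) + \left(-221 + 44^{2} + 4 \cdot 44\right) \left(-1540\right)\right) + 2677536 = \left(\left(-221 + 1936 + 176\right)^{2} + 526 \left(-221 + 1936 + 176\right) - 1766380 + \left(-221 + 1936 + 176\right) \left(-1540\right)\right) + 2677536 = \left(1891^{2} + 526 \cdot 1891 - 1766380 + 1891 \left(-1540\right)\right) + 2677536 = \left(3575881 + 994666 - 1766380 - 2912140\right) + 2677536 = -107973 + 2677536 = 2569563$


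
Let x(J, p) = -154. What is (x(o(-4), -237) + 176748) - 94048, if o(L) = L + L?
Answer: 82546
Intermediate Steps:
o(L) = 2*L
(x(o(-4), -237) + 176748) - 94048 = (-154 + 176748) - 94048 = 176594 - 94048 = 82546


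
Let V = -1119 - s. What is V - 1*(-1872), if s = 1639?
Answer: -886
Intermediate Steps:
V = -2758 (V = -1119 - 1*1639 = -1119 - 1639 = -2758)
V - 1*(-1872) = -2758 - 1*(-1872) = -2758 + 1872 = -886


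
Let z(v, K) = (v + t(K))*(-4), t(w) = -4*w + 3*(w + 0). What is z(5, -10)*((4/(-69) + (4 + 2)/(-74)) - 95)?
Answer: 4857800/851 ≈ 5708.3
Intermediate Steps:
t(w) = -w (t(w) = -4*w + 3*w = -w)
z(v, K) = -4*v + 4*K (z(v, K) = (v - K)*(-4) = -4*v + 4*K)
z(5, -10)*((4/(-69) + (4 + 2)/(-74)) - 95) = (-4*5 + 4*(-10))*((4/(-69) + (4 + 2)/(-74)) - 95) = (-20 - 40)*((4*(-1/69) + 6*(-1/74)) - 95) = -60*((-4/69 - 3/37) - 95) = -60*(-355/2553 - 95) = -60*(-242890/2553) = 4857800/851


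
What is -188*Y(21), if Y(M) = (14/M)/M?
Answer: -376/63 ≈ -5.9683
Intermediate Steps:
Y(M) = 14/M**2
-188*Y(21) = -2632/21**2 = -2632/441 = -188*2/63 = -376/63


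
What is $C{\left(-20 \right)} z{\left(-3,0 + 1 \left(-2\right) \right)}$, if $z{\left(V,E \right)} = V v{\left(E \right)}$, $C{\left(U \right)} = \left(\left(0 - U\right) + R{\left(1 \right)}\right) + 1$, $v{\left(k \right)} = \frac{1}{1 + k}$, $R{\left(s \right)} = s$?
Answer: $66$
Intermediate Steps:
$C{\left(U \right)} = 2 - U$ ($C{\left(U \right)} = \left(\left(0 - U\right) + 1\right) + 1 = \left(- U + 1\right) + 1 = \left(1 - U\right) + 1 = 2 - U$)
$z{\left(V,E \right)} = \frac{V}{1 + E}$
$C{\left(-20 \right)} z{\left(-3,0 + 1 \left(-2\right) \right)} = \left(2 - -20\right) \left(- \frac{3}{1 + \left(0 + 1 \left(-2\right)\right)}\right) = \left(2 + 20\right) \left(- \frac{3}{1 + \left(0 - 2\right)}\right) = 22 \left(- \frac{3}{1 - 2}\right) = 22 \left(- \frac{3}{-1}\right) = 22 \left(\left(-3\right) \left(-1\right)\right) = 22 \cdot 3 = 66$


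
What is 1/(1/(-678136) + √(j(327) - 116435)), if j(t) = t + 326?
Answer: -678136/53244487082815873 - 459868434496*I*√115782/53244487082815873 ≈ -1.2736e-11 - 0.0029389*I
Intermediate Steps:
j(t) = 326 + t
1/(1/(-678136) + √(j(327) - 116435)) = 1/(1/(-678136) + √((326 + 327) - 116435)) = 1/(-1/678136 + √(653 - 116435)) = 1/(-1/678136 + √(-115782)) = 1/(-1/678136 + I*√115782)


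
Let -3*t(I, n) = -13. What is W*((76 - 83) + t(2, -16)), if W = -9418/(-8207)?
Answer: -75344/24621 ≈ -3.0602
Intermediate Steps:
t(I, n) = 13/3 (t(I, n) = -⅓*(-13) = 13/3)
W = 9418/8207 (W = -9418*(-1/8207) = 9418/8207 ≈ 1.1476)
W*((76 - 83) + t(2, -16)) = 9418*((76 - 83) + 13/3)/8207 = 9418*(-7 + 13/3)/8207 = (9418/8207)*(-8/3) = -75344/24621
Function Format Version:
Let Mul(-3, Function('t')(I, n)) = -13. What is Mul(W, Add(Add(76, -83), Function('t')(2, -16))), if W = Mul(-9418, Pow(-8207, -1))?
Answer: Rational(-75344, 24621) ≈ -3.0602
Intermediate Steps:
Function('t')(I, n) = Rational(13, 3) (Function('t')(I, n) = Mul(Rational(-1, 3), -13) = Rational(13, 3))
W = Rational(9418, 8207) (W = Mul(-9418, Rational(-1, 8207)) = Rational(9418, 8207) ≈ 1.1476)
Mul(W, Add(Add(76, -83), Function('t')(2, -16))) = Mul(Rational(9418, 8207), Add(Add(76, -83), Rational(13, 3))) = Mul(Rational(9418, 8207), Add(-7, Rational(13, 3))) = Mul(Rational(9418, 8207), Rational(-8, 3)) = Rational(-75344, 24621)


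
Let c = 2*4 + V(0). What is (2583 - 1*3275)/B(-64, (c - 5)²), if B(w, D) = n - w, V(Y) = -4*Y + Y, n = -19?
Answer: -692/45 ≈ -15.378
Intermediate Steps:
V(Y) = -3*Y
c = 8 (c = 2*4 - 3*0 = 8 + 0 = 8)
B(w, D) = -19 - w
(2583 - 1*3275)/B(-64, (c - 5)²) = (2583 - 1*3275)/(-19 - 1*(-64)) = (2583 - 3275)/(-19 + 64) = -692/45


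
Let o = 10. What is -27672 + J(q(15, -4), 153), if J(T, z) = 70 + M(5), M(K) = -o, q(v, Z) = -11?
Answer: -27612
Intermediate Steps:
M(K) = -10 (M(K) = -1*10 = -10)
J(T, z) = 60 (J(T, z) = 70 - 10 = 60)
-27672 + J(q(15, -4), 153) = -27672 + 60 = -27612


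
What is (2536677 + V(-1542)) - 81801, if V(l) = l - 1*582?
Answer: 2452752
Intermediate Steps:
V(l) = -582 + l (V(l) = l - 582 = -582 + l)
(2536677 + V(-1542)) - 81801 = (2536677 + (-582 - 1542)) - 81801 = (2536677 - 2124) - 81801 = 2534553 - 81801 = 2452752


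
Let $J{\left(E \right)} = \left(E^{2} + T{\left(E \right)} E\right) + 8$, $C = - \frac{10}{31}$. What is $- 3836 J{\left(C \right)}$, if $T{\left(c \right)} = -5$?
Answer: $- \frac{35820568}{961} \approx -37274.0$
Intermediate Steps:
$C = - \frac{10}{31}$ ($C = \left(-10\right) \frac{1}{31} = - \frac{10}{31} \approx -0.32258$)
$J{\left(E \right)} = 8 + E^{2} - 5 E$ ($J{\left(E \right)} = \left(E^{2} - 5 E\right) + 8 = 8 + E^{2} - 5 E$)
$- 3836 J{\left(C \right)} = - 3836 \left(8 + \left(- \frac{10}{31}\right)^{2} - - \frac{50}{31}\right) = - 3836 \left(8 + \frac{100}{961} + \frac{50}{31}\right) = \left(-3836\right) \frac{9338}{961} = - \frac{35820568}{961}$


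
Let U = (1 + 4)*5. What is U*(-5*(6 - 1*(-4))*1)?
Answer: -1250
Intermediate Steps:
U = 25 (U = 5*5 = 25)
U*(-5*(6 - 1*(-4))*1) = 25*(-5*(6 - 1*(-4))*1) = 25*(-5*(6 + 4)*1) = 25*(-5*10*1) = 25*(-50*1) = 25*(-50) = -1250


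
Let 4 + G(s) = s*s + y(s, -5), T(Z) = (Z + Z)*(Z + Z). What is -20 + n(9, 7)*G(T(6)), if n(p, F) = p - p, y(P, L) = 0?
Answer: -20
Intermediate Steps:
n(p, F) = 0
T(Z) = 4*Z² (T(Z) = (2*Z)*(2*Z) = 4*Z²)
G(s) = -4 + s² (G(s) = -4 + (s*s + 0) = -4 + (s² + 0) = -4 + s²)
-20 + n(9, 7)*G(T(6)) = -20 + 0*(-4 + (4*6²)²) = -20 + 0*(-4 + (4*36)²) = -20 + 0*(-4 + 144²) = -20 + 0*(-4 + 20736) = -20 + 0*20732 = -20 + 0 = -20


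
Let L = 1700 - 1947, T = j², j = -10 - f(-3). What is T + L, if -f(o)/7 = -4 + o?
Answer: 3234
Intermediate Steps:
f(o) = 28 - 7*o (f(o) = -7*(-4 + o) = 28 - 7*o)
j = -59 (j = -10 - (28 - 7*(-3)) = -10 - (28 + 21) = -10 - 1*49 = -10 - 49 = -59)
T = 3481 (T = (-59)² = 3481)
L = -247
T + L = 3481 - 247 = 3234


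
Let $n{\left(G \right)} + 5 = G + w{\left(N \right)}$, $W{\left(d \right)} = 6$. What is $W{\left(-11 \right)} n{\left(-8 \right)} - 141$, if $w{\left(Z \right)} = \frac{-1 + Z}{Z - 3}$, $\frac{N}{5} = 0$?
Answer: $-217$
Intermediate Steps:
$N = 0$ ($N = 5 \cdot 0 = 0$)
$w{\left(Z \right)} = \frac{-1 + Z}{-3 + Z}$
$n{\left(G \right)} = - \frac{14}{3} + G$ ($n{\left(G \right)} = -5 + \left(G + \frac{-1 + 0}{-3 + 0}\right) = -5 + \left(G + \frac{1}{-3} \left(-1\right)\right) = -5 + \left(G - - \frac{1}{3}\right) = -5 + \left(G + \frac{1}{3}\right) = -5 + \left(\frac{1}{3} + G\right) = - \frac{14}{3} + G$)
$W{\left(-11 \right)} n{\left(-8 \right)} - 141 = 6 \left(- \frac{14}{3} - 8\right) - 141 = 6 \left(- \frac{38}{3}\right) - 141 = -76 - 141 = -217$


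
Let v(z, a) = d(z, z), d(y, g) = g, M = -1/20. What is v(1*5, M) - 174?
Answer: -169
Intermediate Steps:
M = -1/20 (M = -1*1/20 = -1/20 ≈ -0.050000)
v(z, a) = z
v(1*5, M) - 174 = 1*5 - 174 = 5 - 174 = -169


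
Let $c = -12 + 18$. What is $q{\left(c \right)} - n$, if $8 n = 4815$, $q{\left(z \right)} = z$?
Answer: $- \frac{4767}{8} \approx -595.88$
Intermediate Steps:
$c = 6$
$n = \frac{4815}{8}$ ($n = \frac{1}{8} \cdot 4815 = \frac{4815}{8} \approx 601.88$)
$q{\left(c \right)} - n = 6 - \frac{4815}{8} = - \frac{4767}{8}$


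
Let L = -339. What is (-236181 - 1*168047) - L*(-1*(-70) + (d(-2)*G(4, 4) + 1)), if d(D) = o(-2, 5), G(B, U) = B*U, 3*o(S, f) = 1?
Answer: -378351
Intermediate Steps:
o(S, f) = ⅓ (o(S, f) = (⅓)*1 = ⅓)
d(D) = ⅓
(-236181 - 1*168047) - L*(-1*(-70) + (d(-2)*G(4, 4) + 1)) = (-236181 - 1*168047) - (-339)*(-1*(-70) + ((4*4)/3 + 1)) = (-236181 - 168047) - (-339)*(70 + ((⅓)*16 + 1)) = -404228 - (-339)*(70 + (16/3 + 1)) = -404228 - (-339)*(70 + 19/3) = -404228 - (-339)*229/3 = -404228 - 1*(-25877) = -404228 + 25877 = -378351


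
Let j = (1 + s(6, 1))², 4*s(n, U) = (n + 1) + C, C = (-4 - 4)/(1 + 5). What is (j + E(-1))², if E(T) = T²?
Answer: 970225/20736 ≈ 46.789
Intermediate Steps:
C = -4/3 (C = -8/6 = -8*⅙ = -4/3 ≈ -1.3333)
s(n, U) = -1/12 + n/4 (s(n, U) = ((n + 1) - 4/3)/4 = ((1 + n) - 4/3)/4 = (-⅓ + n)/4 = -1/12 + n/4)
j = 841/144 (j = (1 + (-1/12 + (¼)*6))² = (1 + (-1/12 + 3/2))² = (1 + 17/12)² = (29/12)² = 841/144 ≈ 5.8403)
(j + E(-1))² = (841/144 + (-1)²)² = (841/144 + 1)² = (985/144)² = 970225/20736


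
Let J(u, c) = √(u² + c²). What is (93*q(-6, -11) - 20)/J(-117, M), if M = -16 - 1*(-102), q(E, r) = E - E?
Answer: -4*√21085/4217 ≈ -0.13773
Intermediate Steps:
q(E, r) = 0
M = 86 (M = -16 + 102 = 86)
J(u, c) = √(c² + u²)
(93*q(-6, -11) - 20)/J(-117, M) = (93*0 - 20)/(√(86² + (-117)²)) = (0 - 20)/(√(7396 + 13689)) = -20*√21085/21085 = -4*√21085/4217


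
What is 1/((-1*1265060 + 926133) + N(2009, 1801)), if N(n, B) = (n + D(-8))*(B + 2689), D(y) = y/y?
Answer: 1/8685973 ≈ 1.1513e-7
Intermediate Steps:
D(y) = 1
N(n, B) = (1 + n)*(2689 + B) (N(n, B) = (n + 1)*(B + 2689) = (1 + n)*(2689 + B))
1/((-1*1265060 + 926133) + N(2009, 1801)) = 1/((-1*1265060 + 926133) + (2689 + 1801 + 2689*2009 + 1801*2009)) = 1/((-1265060 + 926133) + (2689 + 1801 + 5402201 + 3618209)) = 1/(-338927 + 9024900) = 1/8685973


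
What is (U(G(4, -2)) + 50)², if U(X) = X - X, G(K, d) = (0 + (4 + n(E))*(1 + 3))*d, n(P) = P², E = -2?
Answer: 2500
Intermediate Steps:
G(K, d) = 32*d (G(K, d) = (0 + (4 + (-2)²)*(1 + 3))*d = (0 + (4 + 4)*4)*d = (0 + 8*4)*d = (0 + 32)*d = 32*d)
U(X) = 0
(U(G(4, -2)) + 50)² = (0 + 50)² = 50² = 2500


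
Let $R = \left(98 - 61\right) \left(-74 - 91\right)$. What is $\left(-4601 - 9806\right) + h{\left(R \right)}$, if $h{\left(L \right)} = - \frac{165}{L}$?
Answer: $- \frac{533058}{37} \approx -14407.0$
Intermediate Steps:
$R = -6105$ ($R = 37 \left(-165\right) = -6105$)
$\left(-4601 - 9806\right) + h{\left(R \right)} = \left(-4601 - 9806\right) - \frac{165}{-6105} = \left(-4601 - 9806\right) - - \frac{1}{37} = -14407 + \frac{1}{37} = - \frac{533058}{37}$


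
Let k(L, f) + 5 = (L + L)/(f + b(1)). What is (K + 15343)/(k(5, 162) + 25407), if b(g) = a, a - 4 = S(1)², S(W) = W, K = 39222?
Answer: 9112355/4242144 ≈ 2.1481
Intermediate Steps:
a = 5 (a = 4 + 1² = 4 + 1 = 5)
b(g) = 5
k(L, f) = -5 + 2*L/(5 + f) (k(L, f) = -5 + (L + L)/(f + 5) = -5 + (2*L)/(5 + f) = -5 + 2*L/(5 + f))
(K + 15343)/(k(5, 162) + 25407) = (39222 + 15343)/((-25 - 5*162 + 2*5)/(5 + 162) + 25407) = 54565/((-25 - 810 + 10)/167 + 25407) = 54565/((1/167)*(-825) + 25407) = 54565/(-825/167 + 25407) = 54565/(4242144/167) = 54565*(167/4242144) = 9112355/4242144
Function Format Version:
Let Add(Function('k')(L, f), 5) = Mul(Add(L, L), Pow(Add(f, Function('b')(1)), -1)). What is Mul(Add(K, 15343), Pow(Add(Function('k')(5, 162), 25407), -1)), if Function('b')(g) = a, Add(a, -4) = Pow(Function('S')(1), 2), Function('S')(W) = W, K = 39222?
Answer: Rational(9112355, 4242144) ≈ 2.1481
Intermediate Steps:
a = 5 (a = Add(4, Pow(1, 2)) = Add(4, 1) = 5)
Function('b')(g) = 5
Function('k')(L, f) = Add(-5, Mul(2, L, Pow(Add(5, f), -1))) (Function('k')(L, f) = Add(-5, Mul(Add(L, L), Pow(Add(f, 5), -1))) = Add(-5, Mul(Mul(2, L), Pow(Add(5, f), -1))) = Add(-5, Mul(2, L, Pow(Add(5, f), -1))))
Mul(Add(K, 15343), Pow(Add(Function('k')(5, 162), 25407), -1)) = Mul(Add(39222, 15343), Pow(Add(Mul(Pow(Add(5, 162), -1), Add(-25, Mul(-5, 162), Mul(2, 5))), 25407), -1)) = Mul(54565, Pow(Add(Mul(Pow(167, -1), Add(-25, -810, 10)), 25407), -1)) = Mul(54565, Pow(Add(Mul(Rational(1, 167), -825), 25407), -1)) = Mul(54565, Pow(Add(Rational(-825, 167), 25407), -1)) = Mul(54565, Pow(Rational(4242144, 167), -1)) = Mul(54565, Rational(167, 4242144)) = Rational(9112355, 4242144)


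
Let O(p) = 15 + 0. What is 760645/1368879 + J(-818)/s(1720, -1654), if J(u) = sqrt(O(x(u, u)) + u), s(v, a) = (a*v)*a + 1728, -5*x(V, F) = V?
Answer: 760645/1368879 + I*sqrt(803)/4705433248 ≈ 0.55567 + 6.0222e-9*I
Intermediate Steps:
x(V, F) = -V/5
s(v, a) = 1728 + v*a**2 (s(v, a) = v*a**2 + 1728 = 1728 + v*a**2)
O(p) = 15
J(u) = sqrt(15 + u)
760645/1368879 + J(-818)/s(1720, -1654) = 760645/1368879 + sqrt(15 - 818)/(1728 + 1720*(-1654)**2) = 760645*(1/1368879) + sqrt(-803)/(1728 + 1720*2735716) = 760645/1368879 + (I*sqrt(803))/(1728 + 4705431520) = 760645/1368879 + (I*sqrt(803))/4705433248 = 760645/1368879 + (I*sqrt(803))*(1/4705433248) = 760645/1368879 + I*sqrt(803)/4705433248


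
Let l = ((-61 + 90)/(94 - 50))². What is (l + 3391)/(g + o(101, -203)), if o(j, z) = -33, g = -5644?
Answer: -6565817/10990672 ≈ -0.59740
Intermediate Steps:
l = 841/1936 (l = (29/44)² = 841/1936 ≈ 0.43440)
(l + 3391)/(g + o(101, -203)) = (841/1936 + 3391)/(-5644 - 33) = (6565817/1936)/(-5677) = (6565817/1936)*(-1/5677) = -6565817/10990672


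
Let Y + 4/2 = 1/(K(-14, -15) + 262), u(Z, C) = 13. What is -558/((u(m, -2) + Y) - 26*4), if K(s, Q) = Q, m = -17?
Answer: 68913/11485 ≈ 6.0003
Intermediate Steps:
Y = -493/247 (Y = -2 + 1/(-15 + 262) = -2 + 1/247 = -493/247 ≈ -1.9960)
-558/((u(m, -2) + Y) - 26*4) = -558/((13 - 493/247) - 26*4) = -558/(2718/247 - 104) = -558/(-22970/247) = -558*(-247/22970) = 68913/11485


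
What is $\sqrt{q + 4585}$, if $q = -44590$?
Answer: $3 i \sqrt{4445} \approx 200.01 i$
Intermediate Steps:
$\sqrt{q + 4585} = \sqrt{-44590 + 4585} = \sqrt{-40005} = 3 i \sqrt{4445}$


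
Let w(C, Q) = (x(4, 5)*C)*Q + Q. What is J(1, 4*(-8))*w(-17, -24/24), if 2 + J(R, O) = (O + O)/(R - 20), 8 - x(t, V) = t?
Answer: 1742/19 ≈ 91.684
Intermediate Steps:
x(t, V) = 8 - t
J(R, O) = -2 + 2*O/(-20 + R) (J(R, O) = -2 + (O + O)/(R - 20) = -2 + (2*O)/(-20 + R) = -2 + 2*O/(-20 + R))
w(C, Q) = Q + 4*C*Q (w(C, Q) = ((8 - 1*4)*C)*Q + Q = ((8 - 4)*C)*Q + Q = (4*C)*Q + Q = 4*C*Q + Q = Q + 4*C*Q)
J(1, 4*(-8))*w(-17, -24/24) = (2*(20 + 4*(-8) - 1*1)/(-20 + 1))*((-24/24)*(1 + 4*(-17))) = (2*(20 - 32 - 1)/(-19))*((-24*1/24)*(1 - 68)) = (2*(-1/19)*(-13))*(-1*(-67)) = (26/19)*67 = 1742/19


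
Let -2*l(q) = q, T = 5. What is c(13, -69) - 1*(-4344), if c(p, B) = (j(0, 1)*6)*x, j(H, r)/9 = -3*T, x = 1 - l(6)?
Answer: 1104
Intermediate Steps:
l(q) = -q/2
x = 4 (x = 1 - (-1)*6/2 = 1 - 1*(-3) = 1 + 3 = 4)
j(H, r) = -135 (j(H, r) = 9*(-3*5) = 9*(-15) = -135)
c(p, B) = -3240 (c(p, B) = -135*6*4 = -810*4 = -3240)
c(13, -69) - 1*(-4344) = -3240 - 1*(-4344) = -3240 + 4344 = 1104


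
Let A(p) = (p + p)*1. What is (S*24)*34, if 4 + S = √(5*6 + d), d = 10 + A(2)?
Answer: -3264 + 1632*√11 ≈ 2148.7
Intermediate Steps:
A(p) = 2*p (A(p) = (2*p)*1 = 2*p)
d = 14 (d = 10 + 2*2 = 10 + 4 = 14)
S = -4 + 2*√11 (S = -4 + √(5*6 + 14) = -4 + √(30 + 14) = -4 + √44 = -4 + 2*√11 ≈ 2.6333)
(S*24)*34 = ((-4 + 2*√11)*24)*34 = (-96 + 48*√11)*34 = -3264 + 1632*√11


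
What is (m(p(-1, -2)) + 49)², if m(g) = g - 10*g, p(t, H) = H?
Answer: 4489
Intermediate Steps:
m(g) = -9*g (m(g) = g - 10*g = -9*g)
(m(p(-1, -2)) + 49)² = (-9*(-2) + 49)² = (18 + 49)² = 67² = 4489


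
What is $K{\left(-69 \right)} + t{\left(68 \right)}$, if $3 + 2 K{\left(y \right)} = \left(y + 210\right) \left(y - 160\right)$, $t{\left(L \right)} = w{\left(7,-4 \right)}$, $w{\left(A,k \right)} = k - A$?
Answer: $-16157$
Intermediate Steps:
$t{\left(L \right)} = -11$ ($t{\left(L \right)} = -4 - 7 = -11$)
$K{\left(y \right)} = - \frac{3}{2} + \frac{\left(-160 + y\right) \left(210 + y\right)}{2}$ ($K{\left(y \right)} = - \frac{3}{2} + \frac{\left(y + 210\right) \left(y - 160\right)}{2} = - \frac{3}{2} + \frac{\left(210 + y\right) \left(-160 + y\right)}{2} = - \frac{3}{2} + \frac{\left(-160 + y\right) \left(210 + y\right)}{2}$)
$K{\left(-69 \right)} + t{\left(68 \right)} = \left(- \frac{33603}{2} + \frac{\left(-69\right)^{2}}{2} + 25 \left(-69\right)\right) - 11 = \left(- \frac{33603}{2} + \frac{1}{2} \cdot 4761 - 1725\right) - 11 = \left(- \frac{33603}{2} + \frac{4761}{2} - 1725\right) - 11 = -16146 - 11 = -16157$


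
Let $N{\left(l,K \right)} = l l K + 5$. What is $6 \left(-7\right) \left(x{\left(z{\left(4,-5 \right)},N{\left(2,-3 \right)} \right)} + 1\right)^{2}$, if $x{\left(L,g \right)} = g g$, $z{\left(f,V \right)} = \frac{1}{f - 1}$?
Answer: $-105000$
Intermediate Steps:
$z{\left(f,V \right)} = \frac{1}{-1 + f}$
$N{\left(l,K \right)} = 5 + K l^{2}$ ($N{\left(l,K \right)} = l^{2} K + 5 = K l^{2} + 5 = 5 + K l^{2}$)
$x{\left(L,g \right)} = g^{2}$
$6 \left(-7\right) \left(x{\left(z{\left(4,-5 \right)},N{\left(2,-3 \right)} \right)} + 1\right)^{2} = 6 \left(-7\right) \left(\left(5 - 3 \cdot 2^{2}\right)^{2} + 1\right)^{2} = - 42 \left(\left(5 - 12\right)^{2} + 1\right)^{2} = - 42 \left(\left(-7\right)^{2} + 1\right)^{2} = - 42 \left(49 + 1\right)^{2} = - 42 \cdot 50^{2} = \left(-42\right) 2500 = -105000$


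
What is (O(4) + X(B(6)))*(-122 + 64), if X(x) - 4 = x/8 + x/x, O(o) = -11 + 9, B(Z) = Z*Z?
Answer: -435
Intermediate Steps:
B(Z) = Z²
O(o) = -2
X(x) = 5 + x/8 (X(x) = 4 + (x/8 + x/x) = 4 + (x*(⅛) + 1) = 4 + (x/8 + 1) = 4 + (1 + x/8) = 5 + x/8)
(O(4) + X(B(6)))*(-122 + 64) = (-2 + (5 + (⅛)*6²))*(-122 + 64) = (-2 + (5 + (⅛)*36))*(-58) = (-2 + (5 + 9/2))*(-58) = (-2 + 19/2)*(-58) = (15/2)*(-58) = -435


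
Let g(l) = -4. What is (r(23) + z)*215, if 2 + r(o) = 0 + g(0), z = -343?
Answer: -75035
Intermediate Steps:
r(o) = -6 (r(o) = -2 + (0 - 4) = -2 - 4 = -6)
(r(23) + z)*215 = (-6 - 343)*215 = -349*215 = -75035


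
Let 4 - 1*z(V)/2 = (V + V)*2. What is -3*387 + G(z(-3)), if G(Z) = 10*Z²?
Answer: 9079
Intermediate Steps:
z(V) = 8 - 8*V (z(V) = 8 - 2*(V + V)*2 = 8 - 2*2*V*2 = 8 - 8*V)
-3*387 + G(z(-3)) = -3*387 + 10*(8 - 8*(-3))² = -1161 + 10*(8 + 24)² = -1161 + 10*32² = -1161 + 10*1024 = -1161 + 10240 = 9079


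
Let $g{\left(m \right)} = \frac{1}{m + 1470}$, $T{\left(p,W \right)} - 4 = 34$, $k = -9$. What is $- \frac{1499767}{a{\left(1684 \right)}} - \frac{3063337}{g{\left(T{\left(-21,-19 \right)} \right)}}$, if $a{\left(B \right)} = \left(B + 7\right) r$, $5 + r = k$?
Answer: $- \frac{109362330228337}{23674} \approx -4.6195 \cdot 10^{9}$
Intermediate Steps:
$T{\left(p,W \right)} = 38$ ($T{\left(p,W \right)} = 4 + 34 = 38$)
$r = -14$ ($r = -5 - 9 = -14$)
$g{\left(m \right)} = \frac{1}{1470 + m}$
$a{\left(B \right)} = -98 - 14 B$ ($a{\left(B \right)} = \left(B + 7\right) \left(-14\right) = \left(7 + B\right) \left(-14\right) = -98 - 14 B$)
$- \frac{1499767}{a{\left(1684 \right)}} - \frac{3063337}{g{\left(T{\left(-21,-19 \right)} \right)}} = - \frac{1499767}{-98 - 23576} - \frac{3063337}{\frac{1}{1470 + 38}} = - \frac{1499767}{-98 - 23576} - \frac{3063337}{\frac{1}{1508}} = - \frac{1499767}{-23674} - 3063337 \frac{1}{\frac{1}{1508}} = \left(-1499767\right) \left(- \frac{1}{23674}\right) - 4619512196 = \frac{1499767}{23674} - 4619512196 = - \frac{109362330228337}{23674}$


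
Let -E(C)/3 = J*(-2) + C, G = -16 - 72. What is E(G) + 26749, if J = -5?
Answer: 26983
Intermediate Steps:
G = -88
E(C) = -30 - 3*C (E(C) = -3*(-5*(-2) + C) = -3*(10 + C) = -30 - 3*C)
E(G) + 26749 = (-30 - 3*(-88)) + 26749 = (-30 + 264) + 26749 = 234 + 26749 = 26983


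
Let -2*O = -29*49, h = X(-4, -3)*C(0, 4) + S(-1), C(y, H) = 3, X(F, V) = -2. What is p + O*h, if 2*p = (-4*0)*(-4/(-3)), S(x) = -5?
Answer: -15631/2 ≈ -7815.5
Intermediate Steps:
p = 0 (p = ((-4*0)*(-4/(-3)))/2 = (0*(-4*(-⅓)))/2 = (0*(4/3))/2 = (½)*0 = 0)
h = -11 (h = -2*3 - 5 = -6 - 5 = -11)
O = 1421/2 (O = -(-29)*49/2 = -½*(-1421) = 1421/2 ≈ 710.50)
p + O*h = 0 + (1421/2)*(-11) = 0 - 15631/2 = -15631/2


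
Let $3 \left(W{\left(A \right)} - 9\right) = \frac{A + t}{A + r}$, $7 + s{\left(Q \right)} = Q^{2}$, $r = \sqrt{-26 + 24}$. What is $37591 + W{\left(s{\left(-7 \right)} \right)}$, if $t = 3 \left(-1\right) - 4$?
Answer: $\frac{33201045}{883} - \frac{35 i \sqrt{2}}{5298} \approx 37600.0 - 0.0093427 i$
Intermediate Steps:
$r = i \sqrt{2}$ ($r = \sqrt{-2} = i \sqrt{2} \approx 1.4142 i$)
$t = -7$ ($t = -3 - 4 = -7$)
$s{\left(Q \right)} = -7 + Q^{2}$
$W{\left(A \right)} = 9 + \frac{-7 + A}{3 \left(A + i \sqrt{2}\right)}$ ($W{\left(A \right)} = 9 + \frac{\left(A - 7\right) \frac{1}{A + i \sqrt{2}}}{3} = 9 + \frac{\left(-7 + A\right) \frac{1}{A + i \sqrt{2}}}{3} = 9 + \frac{\frac{1}{A + i \sqrt{2}} \left(-7 + A\right)}{3} = 9 + \frac{-7 + A}{3 \left(A + i \sqrt{2}\right)}$)
$37591 + W{\left(s{\left(-7 \right)} \right)} = 37591 + \frac{-7 + 28 \left(-7 + \left(-7\right)^{2}\right) + 27 i \sqrt{2}}{3 \left(\left(-7 + \left(-7\right)^{2}\right) + i \sqrt{2}\right)} = 37591 + \frac{-7 + 28 \left(-7 + 49\right) + 27 i \sqrt{2}}{3 \left(\left(-7 + 49\right) + i \sqrt{2}\right)} = 37591 + \frac{-7 + 28 \cdot 42 + 27 i \sqrt{2}}{3 \left(42 + i \sqrt{2}\right)} = 37591 + \frac{-7 + 1176 + 27 i \sqrt{2}}{3 \left(42 + i \sqrt{2}\right)} = 37591 + \frac{1169 + 27 i \sqrt{2}}{3 \left(42 + i \sqrt{2}\right)}$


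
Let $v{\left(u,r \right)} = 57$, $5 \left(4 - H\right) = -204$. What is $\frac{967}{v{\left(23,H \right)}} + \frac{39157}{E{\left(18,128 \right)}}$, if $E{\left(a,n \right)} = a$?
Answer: $\frac{749785}{342} \approx 2192.4$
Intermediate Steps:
$H = \frac{224}{5}$ ($H = 4 - - \frac{204}{5} = 4 + \frac{204}{5} = \frac{224}{5} \approx 44.8$)
$\frac{967}{v{\left(23,H \right)}} + \frac{39157}{E{\left(18,128 \right)}} = \frac{967}{57} + \frac{39157}{18} = \frac{749785}{342}$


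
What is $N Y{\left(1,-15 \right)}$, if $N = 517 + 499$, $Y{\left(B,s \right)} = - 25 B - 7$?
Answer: $-32512$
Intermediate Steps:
$Y{\left(B,s \right)} = -7 - 25 B$
$N = 1016$
$N Y{\left(1,-15 \right)} = 1016 \left(-7 - 25\right) = 1016 \left(-32\right) = -32512$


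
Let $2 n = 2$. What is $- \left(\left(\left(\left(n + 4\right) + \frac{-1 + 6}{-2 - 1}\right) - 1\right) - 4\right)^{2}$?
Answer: $- \frac{25}{9} \approx -2.7778$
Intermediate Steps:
$n = 1$ ($n = \frac{1}{2} \cdot 2 = 1$)
$- \left(\left(\left(\left(n + 4\right) + \frac{-1 + 6}{-2 - 1}\right) - 1\right) - 4\right)^{2} = - \left(\left(\left(\left(1 + 4\right) + \frac{-1 + 6}{-2 - 1}\right) - 1\right) - 4\right)^{2} = - \left(\left(\left(5 + \frac{5}{-3}\right) - 1\right) - 4\right)^{2} = - \left(\left(\left(5 + 5 \left(- \frac{1}{3}\right)\right) - 1\right) - 4\right)^{2} = - \left(\left(\left(5 - \frac{5}{3}\right) - 1\right) - 4\right)^{2} = - \left(\left(\frac{10}{3} - 1\right) - 4\right)^{2} = - \left(\frac{7}{3} - 4\right)^{2} = - \left(- \frac{5}{3}\right)^{2} = \left(-1\right) \frac{25}{9} = - \frac{25}{9}$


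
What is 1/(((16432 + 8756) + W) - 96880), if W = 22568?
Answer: -1/49124 ≈ -2.0357e-5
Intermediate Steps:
1/(((16432 + 8756) + W) - 96880) = 1/(((16432 + 8756) + 22568) - 96880) = 1/((25188 + 22568) - 96880) = 1/(47756 - 96880) = 1/(-49124) = -1/49124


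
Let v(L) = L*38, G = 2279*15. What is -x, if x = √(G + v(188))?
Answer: -√41329 ≈ -203.30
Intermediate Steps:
G = 34185
v(L) = 38*L
x = √41329 (x = √(34185 + 38*188) = √(34185 + 7144) = √41329 ≈ 203.30)
-x = -√41329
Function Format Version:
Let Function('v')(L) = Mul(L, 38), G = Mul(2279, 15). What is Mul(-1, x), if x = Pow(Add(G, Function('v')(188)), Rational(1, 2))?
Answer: Mul(-1, Pow(41329, Rational(1, 2))) ≈ -203.30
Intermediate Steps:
G = 34185
Function('v')(L) = Mul(38, L)
x = Pow(41329, Rational(1, 2)) (x = Pow(Add(34185, Mul(38, 188)), Rational(1, 2)) = Pow(Add(34185, 7144), Rational(1, 2)) = Pow(41329, Rational(1, 2)) ≈ 203.30)
Mul(-1, x) = Mul(-1, Pow(41329, Rational(1, 2)))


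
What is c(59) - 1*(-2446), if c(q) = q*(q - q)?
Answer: 2446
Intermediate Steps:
c(q) = 0 (c(q) = q*0 = 0)
c(59) - 1*(-2446) = 0 - 1*(-2446) = 0 + 2446 = 2446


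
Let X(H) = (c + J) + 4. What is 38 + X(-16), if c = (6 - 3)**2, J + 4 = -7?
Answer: 40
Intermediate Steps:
J = -11 (J = -4 - 7 = -11)
c = 9 (c = 3**2 = 9)
X(H) = 2 (X(H) = (9 - 11) + 4 = -2 + 4 = 2)
38 + X(-16) = 38 + 2 = 40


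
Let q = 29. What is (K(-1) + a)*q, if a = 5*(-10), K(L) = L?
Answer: -1479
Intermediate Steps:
a = -50
(K(-1) + a)*q = (-1 - 50)*29 = -51*29 = -1479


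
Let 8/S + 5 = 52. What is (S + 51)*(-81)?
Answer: -194805/47 ≈ -4144.8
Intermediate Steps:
S = 8/47 (S = 8/(-5 + 52) = 8/47 ≈ 0.17021)
(S + 51)*(-81) = (8/47 + 51)*(-81) = (2405/47)*(-81) = -194805/47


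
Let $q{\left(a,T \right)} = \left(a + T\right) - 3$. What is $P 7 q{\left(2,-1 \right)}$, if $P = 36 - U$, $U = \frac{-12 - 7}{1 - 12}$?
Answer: $- \frac{5278}{11} \approx -479.82$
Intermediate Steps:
$U = \frac{19}{11}$ ($U = - \frac{19}{-11} = \left(-19\right) \left(- \frac{1}{11}\right) = \frac{19}{11} \approx 1.7273$)
$q{\left(a,T \right)} = -3 + T + a$ ($q{\left(a,T \right)} = \left(T + a\right) - 3 = -3 + T + a$)
$P = \frac{377}{11}$ ($P = 36 - \frac{19}{11} = \frac{377}{11} \approx 34.273$)
$P 7 q{\left(2,-1 \right)} = \frac{377}{11} \cdot 7 \left(-3 - 1 + 2\right) = \frac{2639}{11} \left(-2\right) = - \frac{5278}{11}$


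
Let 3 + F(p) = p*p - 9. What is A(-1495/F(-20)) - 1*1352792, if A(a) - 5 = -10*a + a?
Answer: -524867901/388 ≈ -1.3528e+6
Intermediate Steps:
F(p) = -12 + p² (F(p) = -3 + (p*p - 9) = -3 + (p² - 9) = -3 + (-9 + p²) = -12 + p²)
A(a) = 5 - 9*a (A(a) = 5 + (-10*a + a) = 5 - 9*a)
A(-1495/F(-20)) - 1*1352792 = (5 - (-13455)/(-12 + (-20)²)) - 1*1352792 = (5 - (-13455)/(-12 + 400)) - 1352792 = (5 - (-13455)/388) - 1352792 = (5 - 9*(-1495/388)) - 1352792 = (5 + 13455/388) - 1352792 = 15395/388 - 1352792 = -524867901/388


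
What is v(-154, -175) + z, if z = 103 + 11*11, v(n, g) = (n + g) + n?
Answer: -259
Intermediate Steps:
v(n, g) = g + 2*n (v(n, g) = (g + n) + n = g + 2*n)
z = 224 (z = 103 + 121 = 224)
v(-154, -175) + z = (-175 + 2*(-154)) + 224 = (-175 - 308) + 224 = -483 + 224 = -259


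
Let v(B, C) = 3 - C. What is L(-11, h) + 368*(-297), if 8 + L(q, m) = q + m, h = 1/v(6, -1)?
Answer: -437259/4 ≈ -1.0931e+5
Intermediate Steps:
h = ¼ (h = 1/(3 - 1*(-1)) = 1/(3 + 1) = 1/4 = ¼ ≈ 0.25000)
L(q, m) = -8 + m + q (L(q, m) = -8 + (q + m) = -8 + (m + q) = -8 + m + q)
L(-11, h) + 368*(-297) = (-8 + ¼ - 11) + 368*(-297) = -75/4 - 109296 = -437259/4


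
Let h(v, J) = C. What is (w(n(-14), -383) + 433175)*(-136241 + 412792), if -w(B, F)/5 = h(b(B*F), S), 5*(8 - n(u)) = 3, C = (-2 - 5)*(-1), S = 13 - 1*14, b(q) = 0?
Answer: 119785300140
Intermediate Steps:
S = -1 (S = 13 - 14 = -1)
C = 7 (C = -7*(-1) = 7)
n(u) = 37/5 (n(u) = 8 - ⅕*3 = 8 - ⅗ = 37/5)
h(v, J) = 7
w(B, F) = -35 (w(B, F) = -5*7 = -35)
(w(n(-14), -383) + 433175)*(-136241 + 412792) = (-35 + 433175)*(-136241 + 412792) = 433140*276551 = 119785300140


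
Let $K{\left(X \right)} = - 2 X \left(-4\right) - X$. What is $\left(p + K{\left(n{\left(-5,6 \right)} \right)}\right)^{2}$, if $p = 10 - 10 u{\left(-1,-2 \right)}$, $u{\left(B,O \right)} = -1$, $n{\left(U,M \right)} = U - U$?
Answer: $400$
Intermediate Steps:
$n{\left(U,M \right)} = 0$
$p = 20$ ($p = 10 - -10 = 10 + 10 = 20$)
$K{\left(X \right)} = 7 X$ ($K{\left(X \right)} = 8 X - X = 7 X$)
$\left(p + K{\left(n{\left(-5,6 \right)} \right)}\right)^{2} = \left(20 + 7 \cdot 0\right)^{2} = \left(20 + 0\right)^{2} = 20^{2} = 400$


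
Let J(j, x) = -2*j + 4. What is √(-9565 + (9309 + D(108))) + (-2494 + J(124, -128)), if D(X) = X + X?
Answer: -2738 + 2*I*√10 ≈ -2738.0 + 6.3246*I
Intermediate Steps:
J(j, x) = 4 - 2*j
D(X) = 2*X
√(-9565 + (9309 + D(108))) + (-2494 + J(124, -128)) = √(-9565 + (9309 + 2*108)) + (-2494 + (4 - 2*124)) = √(-9565 + (9309 + 216)) + (-2494 + (4 - 248)) = √(-9565 + 9525) + (-2494 - 244) = √(-40) - 2738 = 2*I*√10 - 2738 = -2738 + 2*I*√10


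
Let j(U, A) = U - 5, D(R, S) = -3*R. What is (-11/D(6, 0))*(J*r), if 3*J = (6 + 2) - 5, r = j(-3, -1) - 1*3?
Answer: -121/18 ≈ -6.7222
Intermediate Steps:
j(U, A) = -5 + U
r = -11 (r = (-5 - 3) - 1*3 = -8 - 3 = -11)
J = 1 (J = ((6 + 2) - 5)/3 = (8 - 5)/3 = (⅓)*3 = 1)
(-11/D(6, 0))*(J*r) = (-11/((-3*6)))*(1*(-11)) = -11/(-18)*(-11) = -11*(-1/18)*(-11) = (11/18)*(-11) = -121/18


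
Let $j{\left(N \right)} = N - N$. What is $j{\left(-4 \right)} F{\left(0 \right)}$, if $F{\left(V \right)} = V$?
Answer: $0$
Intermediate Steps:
$j{\left(N \right)} = 0$
$j{\left(-4 \right)} F{\left(0 \right)} = 0 \cdot 0 = 0$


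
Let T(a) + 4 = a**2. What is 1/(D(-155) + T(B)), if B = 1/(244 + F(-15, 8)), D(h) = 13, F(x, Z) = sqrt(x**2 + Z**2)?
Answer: 68121/613090 ≈ 0.11111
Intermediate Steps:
F(x, Z) = sqrt(Z**2 + x**2)
B = 1/261 (B = 1/(244 + sqrt(8**2 + (-15)**2)) = 1/(244 + sqrt(64 + 225)) = 1/(244 + sqrt(289)) = 1/(244 + 17) = 1/261 ≈ 0.0038314)
T(a) = -4 + a**2
1/(D(-155) + T(B)) = 1/(13 + (-4 + (1/261)**2)) = 1/(13 + (-4 + 1/68121)) = 1/(13 - 272483/68121) = 1/(613090/68121) = 68121/613090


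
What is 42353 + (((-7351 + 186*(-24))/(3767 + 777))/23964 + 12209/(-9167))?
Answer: 42276145600456567/998216777472 ≈ 42352.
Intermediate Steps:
42353 + (((-7351 + 186*(-24))/(3767 + 777))/23964 + 12209/(-9167)) = 42353 + (((-7351 - 4464)/4544)*(1/23964) + 12209*(-1/9167)) = 42353 + (-11815*1/4544*(1/23964) - 12209/9167) = 42353 + (-11815/4544*1/23964 - 12209/9167) = 42353 + (-11815/108892416 - 12209/9167) = 42353 - 1329575815049/998216777472 = 42276145600456567/998216777472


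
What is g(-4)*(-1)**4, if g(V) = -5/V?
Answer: 5/4 ≈ 1.2500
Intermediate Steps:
g(-4)*(-1)**4 = -5/(-4)*(-1)**4 = -5*(-1/4)*1 = (5/4)*1 = 5/4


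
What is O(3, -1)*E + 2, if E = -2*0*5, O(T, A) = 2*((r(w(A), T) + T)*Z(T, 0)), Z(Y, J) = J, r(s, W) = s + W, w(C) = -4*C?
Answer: 2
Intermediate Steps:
r(s, W) = W + s
O(T, A) = 0 (O(T, A) = 2*(((T - 4*A) + T)*0) = 2*((-4*A + 2*T)*0) = 2*0 = 0)
E = 0 (E = 0*5 = 0)
O(3, -1)*E + 2 = 0*0 + 2 = 0 + 2 = 2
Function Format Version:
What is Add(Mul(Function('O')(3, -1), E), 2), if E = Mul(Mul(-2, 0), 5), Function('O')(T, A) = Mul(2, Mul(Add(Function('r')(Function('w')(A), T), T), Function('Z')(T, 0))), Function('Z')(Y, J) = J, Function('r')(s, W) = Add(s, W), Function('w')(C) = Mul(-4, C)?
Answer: 2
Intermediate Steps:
Function('r')(s, W) = Add(W, s)
Function('O')(T, A) = 0 (Function('O')(T, A) = Mul(2, Mul(Add(Add(T, Mul(-4, A)), T), 0)) = Mul(2, Mul(Add(Mul(-4, A), Mul(2, T)), 0)) = Mul(2, 0) = 0)
E = 0 (E = Mul(0, 5) = 0)
Add(Mul(Function('O')(3, -1), E), 2) = Add(Mul(0, 0), 2) = Add(0, 2) = 2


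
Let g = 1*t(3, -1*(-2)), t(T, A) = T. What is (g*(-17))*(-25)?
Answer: 1275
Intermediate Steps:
g = 3 (g = 1*3 = 3)
(g*(-17))*(-25) = (3*(-17))*(-25) = -51*(-25) = 1275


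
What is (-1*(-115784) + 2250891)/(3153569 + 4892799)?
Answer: 2366675/8046368 ≈ 0.29413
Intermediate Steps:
(-1*(-115784) + 2250891)/(3153569 + 4892799) = (115784 + 2250891)/8046368 = 2366675*(1/8046368) = 2366675/8046368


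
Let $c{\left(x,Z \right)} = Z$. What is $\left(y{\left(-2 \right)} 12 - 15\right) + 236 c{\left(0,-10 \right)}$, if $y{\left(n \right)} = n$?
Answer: $-2399$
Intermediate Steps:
$\left(y{\left(-2 \right)} 12 - 15\right) + 236 c{\left(0,-10 \right)} = \left(\left(-2\right) 12 - 15\right) + 236 \left(-10\right) = \left(-24 - 15\right) - 2360 = -39 - 2360 = -2399$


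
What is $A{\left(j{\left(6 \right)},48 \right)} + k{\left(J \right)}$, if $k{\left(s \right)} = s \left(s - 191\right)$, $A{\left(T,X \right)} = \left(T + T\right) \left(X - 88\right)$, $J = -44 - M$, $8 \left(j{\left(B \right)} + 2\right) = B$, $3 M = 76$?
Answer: $\frac{163348}{9} \approx 18150.0$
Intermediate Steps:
$M = \frac{76}{3}$ ($M = \frac{1}{3} \cdot 76 = \frac{76}{3} \approx 25.333$)
$j{\left(B \right)} = -2 + \frac{B}{8}$
$J = - \frac{208}{3}$ ($J = -44 - \frac{76}{3} = - \frac{208}{3} \approx -69.333$)
$A{\left(T,X \right)} = 2 T \left(-88 + X\right)$
$k{\left(s \right)} = s \left(-191 + s\right)$
$A{\left(j{\left(6 \right)},48 \right)} + k{\left(J \right)} = 2 \left(-2 + \frac{1}{8} \cdot 6\right) \left(-88 + 48\right) - \frac{208 \left(-191 - \frac{208}{3}\right)}{3} = 2 \left(-2 + \frac{3}{4}\right) \left(-40\right) - - \frac{162448}{9} = 2 \left(- \frac{5}{4}\right) \left(-40\right) + \frac{162448}{9} = 100 + \frac{162448}{9} = \frac{163348}{9}$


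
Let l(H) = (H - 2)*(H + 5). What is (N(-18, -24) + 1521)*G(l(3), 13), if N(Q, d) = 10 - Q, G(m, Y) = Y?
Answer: 20137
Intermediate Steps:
l(H) = (-2 + H)*(5 + H)
(N(-18, -24) + 1521)*G(l(3), 13) = ((10 - 1*(-18)) + 1521)*13 = ((10 + 18) + 1521)*13 = (28 + 1521)*13 = 1549*13 = 20137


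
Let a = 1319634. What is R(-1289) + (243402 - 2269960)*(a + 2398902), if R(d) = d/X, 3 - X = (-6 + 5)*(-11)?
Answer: -60286631031415/8 ≈ -7.5358e+12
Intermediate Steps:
X = -8 (X = 3 - (-6 + 5)*(-11) = 3 - (-1)*(-11) = 3 - 1*11 = 3 - 11 = -8)
R(d) = -d/8 (R(d) = d/(-8) = d*(-⅛) = -d/8)
R(-1289) + (243402 - 2269960)*(a + 2398902) = -⅛*(-1289) + (243402 - 2269960)*(1319634 + 2398902) = 1289/8 - 2026558*3718536 = 1289/8 - 7535828879088 = -60286631031415/8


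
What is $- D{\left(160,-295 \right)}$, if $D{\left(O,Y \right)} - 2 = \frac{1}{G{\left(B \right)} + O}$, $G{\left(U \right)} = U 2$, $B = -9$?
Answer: $- \frac{285}{142} \approx -2.007$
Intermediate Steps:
$G{\left(U \right)} = 2 U$
$D{\left(O,Y \right)} = 2 + \frac{1}{-18 + O}$ ($D{\left(O,Y \right)} = 2 + \frac{1}{2 \left(-9\right) + O} = 2 + \frac{1}{-18 + O}$)
$- D{\left(160,-295 \right)} = - \frac{-35 + 2 \cdot 160}{-18 + 160} = - \frac{-35 + 320}{142} = - \frac{285}{142}$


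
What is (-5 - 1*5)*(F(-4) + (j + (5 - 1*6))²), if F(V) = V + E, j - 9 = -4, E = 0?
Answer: -120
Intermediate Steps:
j = 5 (j = 9 - 4 = 5)
F(V) = V (F(V) = V + 0 = V)
(-5 - 1*5)*(F(-4) + (j + (5 - 1*6))²) = (-5 - 1*5)*(-4 + (5 + (5 - 1*6))²) = (-5 - 5)*(-4 + (5 + (5 - 6))²) = -10*(-4 + (5 - 1)²) = -10*(-4 + 4²) = -10*(-4 + 16) = -10*12 = -120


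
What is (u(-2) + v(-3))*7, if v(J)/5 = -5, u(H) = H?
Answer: -189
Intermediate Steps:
v(J) = -25 (v(J) = 5*(-5) = -25)
(u(-2) + v(-3))*7 = (-2 - 25)*7 = -27*7 = -189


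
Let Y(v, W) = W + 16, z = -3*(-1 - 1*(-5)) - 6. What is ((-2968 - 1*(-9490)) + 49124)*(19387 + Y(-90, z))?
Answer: 1078697710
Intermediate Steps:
z = -18 (z = -3*(-1 + 5) - 6 = -3*4 - 6 = -12 - 6 = -18)
Y(v, W) = 16 + W
((-2968 - 1*(-9490)) + 49124)*(19387 + Y(-90, z)) = ((-2968 - 1*(-9490)) + 49124)*(19387 + (16 - 18)) = ((-2968 + 9490) + 49124)*(19387 - 2) = (6522 + 49124)*19385 = 55646*19385 = 1078697710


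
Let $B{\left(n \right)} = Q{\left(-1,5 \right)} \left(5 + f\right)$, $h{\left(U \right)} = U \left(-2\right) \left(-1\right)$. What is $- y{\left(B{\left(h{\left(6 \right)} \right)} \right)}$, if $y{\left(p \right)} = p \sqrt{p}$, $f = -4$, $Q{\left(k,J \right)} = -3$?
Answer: $3 i \sqrt{3} \approx 5.1962 i$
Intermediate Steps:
$h{\left(U \right)} = 2 U$ ($h{\left(U \right)} = - 2 U \left(-1\right) = 2 U$)
$B{\left(n \right)} = -3$ ($B{\left(n \right)} = - 3 \left(5 - 4\right) = \left(-3\right) 1 = -3$)
$y{\left(p \right)} = p^{\frac{3}{2}}$
$- y{\left(B{\left(h{\left(6 \right)} \right)} \right)} = - \left(-3\right)^{\frac{3}{2}} = - \left(-3\right) i \sqrt{3} = 3 i \sqrt{3}$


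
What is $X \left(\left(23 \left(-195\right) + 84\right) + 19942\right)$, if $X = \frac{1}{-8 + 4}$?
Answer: $- \frac{15541}{4} \approx -3885.3$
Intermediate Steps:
$X = - \frac{1}{4}$ ($X = \frac{1}{-4} = - \frac{1}{4} \approx -0.25$)
$X \left(\left(23 \left(-195\right) + 84\right) + 19942\right) = - \frac{\left(23 \left(-195\right) + 84\right) + 19942}{4} = - \frac{\left(-4485 + 84\right) + 19942}{4} = - \frac{-4401 + 19942}{4} = \left(- \frac{1}{4}\right) 15541 = - \frac{15541}{4}$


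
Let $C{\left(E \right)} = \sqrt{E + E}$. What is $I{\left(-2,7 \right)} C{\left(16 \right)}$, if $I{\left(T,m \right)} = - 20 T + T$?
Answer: $152 \sqrt{2} \approx 214.96$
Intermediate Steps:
$C{\left(E \right)} = \sqrt{2} \sqrt{E}$ ($C{\left(E \right)} = \sqrt{2 E} = \sqrt{2} \sqrt{E}$)
$I{\left(T,m \right)} = - 19 T$
$I{\left(-2,7 \right)} C{\left(16 \right)} = \left(-19\right) \left(-2\right) \sqrt{2} \sqrt{16} = 38 \sqrt{2} \cdot 4 = 38 \cdot 4 \sqrt{2} = 152 \sqrt{2}$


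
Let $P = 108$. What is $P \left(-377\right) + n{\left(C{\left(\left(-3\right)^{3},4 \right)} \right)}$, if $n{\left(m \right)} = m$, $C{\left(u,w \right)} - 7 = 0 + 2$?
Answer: $-40707$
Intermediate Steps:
$C{\left(u,w \right)} = 9$ ($C{\left(u,w \right)} = 7 + \left(0 + 2\right) = 7 + 2 = 9$)
$P \left(-377\right) + n{\left(C{\left(\left(-3\right)^{3},4 \right)} \right)} = 108 \left(-377\right) + 9 = -40716 + 9 = -40707$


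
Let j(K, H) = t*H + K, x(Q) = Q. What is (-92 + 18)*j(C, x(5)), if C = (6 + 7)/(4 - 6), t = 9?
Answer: -2849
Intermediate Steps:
C = -13/2 (C = 13/(-2) = 13*(-½) = -13/2 ≈ -6.5000)
j(K, H) = K + 9*H (j(K, H) = 9*H + K = K + 9*H)
(-92 + 18)*j(C, x(5)) = (-92 + 18)*(-13/2 + 9*5) = -74*(-13/2 + 45) = -74*77/2 = -2849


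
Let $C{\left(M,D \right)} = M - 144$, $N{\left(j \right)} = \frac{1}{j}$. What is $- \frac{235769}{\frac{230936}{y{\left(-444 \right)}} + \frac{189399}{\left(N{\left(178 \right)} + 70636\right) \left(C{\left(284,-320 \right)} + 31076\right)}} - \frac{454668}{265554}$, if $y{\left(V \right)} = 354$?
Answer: $- \frac{364172828974210354929478}{1002897823920365525037} \approx -363.12$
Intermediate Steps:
$C{\left(M,D \right)} = -144 + M$ ($C{\left(M,D \right)} = M - 144 = -144 + M$)
$- \frac{235769}{\frac{230936}{y{\left(-444 \right)}} + \frac{189399}{\left(N{\left(178 \right)} + 70636\right) \left(C{\left(284,-320 \right)} + 31076\right)}} - \frac{454668}{265554} = - \frac{235769}{\frac{230936}{354} + \frac{189399}{\left(\frac{1}{178} + 70636\right) \left(\left(-144 + 284\right) + 31076\right)}} - \frac{454668}{265554} = - \frac{235769}{230936 \cdot \frac{1}{354} + \frac{189399}{\left(\frac{1}{178} + 70636\right) \left(140 + 31076\right)}} - \frac{75778}{44259} = - \frac{235769}{\frac{115468}{177} + \frac{189399}{\frac{12573209}{178} \cdot 31216}} - \frac{75778}{44259} = - \frac{235769}{\frac{115468}{177} + \frac{189399}{\frac{196242646072}{89}}} - \frac{75778}{44259} = - \frac{235769}{\frac{115468}{177} + 189399 \cdot \frac{89}{196242646072}} - \frac{75778}{44259} = - \frac{235769}{\frac{115468}{177} + \frac{16856511}{196242646072}} - \frac{75778}{44259} = - \frac{235769}{\frac{22659748840244143}{34734948354744}} - \frac{75778}{44259} = \left(-235769\right) \frac{34734948354744}{22659748840244143} - \frac{75778}{44259} = - \frac{8189424038649638136}{22659748840244143} - \frac{75778}{44259} = - \frac{364172828974210354929478}{1002897823920365525037}$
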